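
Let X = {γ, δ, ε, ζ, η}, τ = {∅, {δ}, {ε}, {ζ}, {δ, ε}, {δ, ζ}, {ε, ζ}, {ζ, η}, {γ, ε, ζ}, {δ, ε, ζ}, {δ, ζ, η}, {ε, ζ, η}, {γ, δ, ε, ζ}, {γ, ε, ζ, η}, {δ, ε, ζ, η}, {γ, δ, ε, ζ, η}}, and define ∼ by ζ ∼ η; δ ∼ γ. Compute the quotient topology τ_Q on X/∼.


X/∼ = {[γ=δ], [ε], [ζ=η]}; |τ_Q| = 5.

Equivalence classes: [γ=δ], [ε], [ζ=η].
Quotient map π: X → X/∼ sends γ ↦ [γ=δ], δ ↦ [γ=δ], ε ↦ [ε], ζ ↦ [ζ=η], η ↦ [ζ=η].
For each subset V ⊆ X/∼, compute π^{-1}(V) ⊆ X and check whether π^{-1}(V) ∈ τ. V is open in τ_Q iff π^{-1}(V) ∈ τ.
  V = {}: π^{-1}(V) = ∅ ∈ τ ✓.
  V = {[γ=δ]}: π^{-1}(V) = {γ, δ} ∉ τ ✗.
  V = {[ε]}: π^{-1}(V) = {ε} ∈ τ ✓.
  V = {[γ=δ], [ε]}: π^{-1}(V) = {γ, δ, ε} ∉ τ ✗.
  V = {[ζ=η]}: π^{-1}(V) = {ζ, η} ∈ τ ✓.
  V = {[γ=δ], [ζ=η]}: π^{-1}(V) = {γ, δ, ζ, η} ∉ τ ✗.
  V = {[ε], [ζ=η]}: π^{-1}(V) = {ε, ζ, η} ∈ τ ✓.
  V = {[γ=δ], [ε], [ζ=η]}: π^{-1}(V) = {γ, δ, ε, ζ, η} ∈ τ ✓.
Open sets in the quotient: τ_Q = {{}, {[ε]}, {[ζ=η]}, {[ε], [ζ=η]}, {[γ=δ], [ε], [ζ=η]}} (5 elements).


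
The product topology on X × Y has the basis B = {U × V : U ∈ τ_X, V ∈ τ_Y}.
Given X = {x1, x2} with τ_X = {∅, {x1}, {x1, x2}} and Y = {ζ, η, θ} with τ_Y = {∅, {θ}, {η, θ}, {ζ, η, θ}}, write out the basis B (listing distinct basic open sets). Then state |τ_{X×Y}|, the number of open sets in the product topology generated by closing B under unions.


Basis B = {∅ × ∅, {x1} × {θ}, {x1} × {η, θ}, {x1, x2} × {θ}, {x1} × {ζ, η, θ}, {x1, x2} × {η, θ}, {x1, x2} × {ζ, η, θ}}; |τ_{X×Y}| = 10.

Enumerate products U × V with U ∈ τ_X, V ∈ τ_Y (deduplicated):
  ∅ × ∅ = {} (∅)
  {x1} × {θ} = {(x1,θ)}
  {x1} × {η, θ} = {(x1,η), (x1,θ)}
  {x1, x2} × {θ} = {(x1,θ), (x2,θ)}
  {x1} × {ζ, η, θ} = {(x1,ζ), (x1,η), (x1,θ)}
  {x1, x2} × {η, θ} = {(x1,η), (x1,θ), (x2,η), (x2,θ)}
  {x1, x2} × {ζ, η, θ} = {(x1,ζ), (x1,η), (x1,θ), (x2,ζ), (x2,η), (x2,θ)}
These 7 distinct sets form the basis B.
Close under arbitrary unions to get τ_{X×Y}; counting gives |τ_{X×Y}| = 10.


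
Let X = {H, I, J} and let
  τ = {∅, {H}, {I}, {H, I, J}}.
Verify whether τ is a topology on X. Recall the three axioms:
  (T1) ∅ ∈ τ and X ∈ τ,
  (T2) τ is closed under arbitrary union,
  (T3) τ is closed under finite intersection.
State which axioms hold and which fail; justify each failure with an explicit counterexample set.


τ is NOT a topology on X.

Axiom (T1): ∅ ∈ τ? Yes; X ∈ τ? Yes.
Axiom (T2/T3): check pairwise unions and intersections of members of τ.
Counterexample for (T2): {H} ∪ {I} = {H, I} ∉ τ. Therefore τ is NOT a topology.


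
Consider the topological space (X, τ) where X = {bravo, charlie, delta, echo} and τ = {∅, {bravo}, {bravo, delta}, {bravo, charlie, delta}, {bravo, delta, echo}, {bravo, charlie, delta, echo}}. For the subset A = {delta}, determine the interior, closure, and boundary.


int(A) = ∅, cl(A) = {charlie, delta, echo}, ∂A = {charlie, delta, echo}.

Closed sets in (X, τ) are complements of opens:
  closed(X, τ) = {∅, {charlie}, {echo}, {charlie, echo}, {charlie, delta, echo}, {bravo, charlie, delta, echo}}.
int(A) = ⋃ {U ∈ τ : U ⊆ A}. Opens contained in A: ∅.
Taking the union of these: int(A) = ∅.
cl(A) = ⋂ {C closed : A ⊆ C}. Closed sets containing A: {charlie, delta, echo}, {bravo, charlie, delta, echo}.
Intersecting these: cl(A) = {charlie, delta, echo}.
∂A = cl(A) ∖ int(A) = {charlie, delta, echo} ∖ ∅ = {charlie, delta, echo}.


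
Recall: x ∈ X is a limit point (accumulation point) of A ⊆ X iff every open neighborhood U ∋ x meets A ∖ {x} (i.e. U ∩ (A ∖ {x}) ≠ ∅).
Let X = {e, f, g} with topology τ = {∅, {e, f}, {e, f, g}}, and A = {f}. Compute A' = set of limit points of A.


A' = {e, g}

For each x ∈ X, list the open sets U ∈ τ with x ∈ U, then check whether U ∩ (A ∖ {x}) ≠ ∅ for every such U.
  x = e: opens ∋ x are {e, f}, {e, f, g}; each meets A ∖ {e}, so x IS a limit point.
  x = f: open {e, f} ∋ x has {e, f} ∩ (A ∖ {f}) = ∅, so x is NOT a limit point.
  x = g: opens ∋ x are {e, f, g}; each meets A ∖ {g}, so x IS a limit point.
Collecting: A' = {e, g}.


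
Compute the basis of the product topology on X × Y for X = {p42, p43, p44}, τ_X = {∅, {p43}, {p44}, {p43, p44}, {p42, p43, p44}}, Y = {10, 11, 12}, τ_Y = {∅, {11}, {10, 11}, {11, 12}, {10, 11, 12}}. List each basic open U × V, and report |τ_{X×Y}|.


Basis B = {∅ × ∅, {p43} × {11}, {p44} × {11}, {p43} × {10, 11}, {p43} × {11, 12}, {p43, p44} × {11}, {p44} × {10, 11}, {p44} × {11, 12}, {p42, p43, p44} × {11}, {p43} × {10, 11, 12}, {p44} × {10, 11, 12}, {p43, p44} × {10, 11}, {p43, p44} × {11, 12}, {p42, p43, p44} × {10, 11}, {p42, p43, p44} × {11, 12}, {p43, p44} × {10, 11, 12}, {p42, p43, p44} × {10, 11, 12}}; |τ_{X×Y}| = 50.

Enumerate products U × V with U ∈ τ_X, V ∈ τ_Y (deduplicated):
  ∅ × ∅ = {} (∅)
  {p43} × {11} = {(p43,11)}
  {p44} × {11} = {(p44,11)}
  {p43} × {10, 11} = {(p43,10), (p43,11)}
  {p43} × {11, 12} = {(p43,11), (p43,12)}
  {p43, p44} × {11} = {(p43,11), (p44,11)}
  {p44} × {10, 11} = {(p44,10), (p44,11)}
  {p44} × {11, 12} = {(p44,11), (p44,12)}
  {p42, p43, p44} × {11} = {(p42,11), (p43,11), (p44,11)}
  {p43} × {10, 11, 12} = {(p43,10), (p43,11), (p43,12)}
  {p44} × {10, 11, 12} = {(p44,10), (p44,11), (p44,12)}
  {p43, p44} × {10, 11} = {(p43,10), (p43,11), (p44,10), (p44,11)}
  {p43, p44} × {11, 12} = {(p43,11), (p43,12), (p44,11), (p44,12)}
  {p42, p43, p44} × {10, 11} = {(p42,10), (p42,11), (p43,10), (p43,11), (p44,10), (p44,11)}
  {p42, p43, p44} × {11, 12} = {(p42,11), (p42,12), (p43,11), (p43,12), (p44,11), (p44,12)}
  {p43, p44} × {10, 11, 12} = {(p43,10), (p43,11), (p43,12), (p44,10), (p44,11), (p44,12)}
  {p42, p43, p44} × {10, 11, 12} = {(p42,10), (p42,11), (p42,12), (p43,10), (p43,11), (p43,12), (p44,10), (p44,11), (p44,12)}
These 17 distinct sets form the basis B.
Close under arbitrary unions to get τ_{X×Y}; counting gives |τ_{X×Y}| = 50.


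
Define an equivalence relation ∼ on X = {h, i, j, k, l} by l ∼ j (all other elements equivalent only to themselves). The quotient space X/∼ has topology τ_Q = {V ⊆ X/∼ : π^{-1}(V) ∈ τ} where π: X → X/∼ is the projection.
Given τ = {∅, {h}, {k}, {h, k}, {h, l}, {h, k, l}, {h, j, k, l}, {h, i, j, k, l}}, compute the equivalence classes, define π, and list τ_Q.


X/∼ = {[h], [i], [j=l], [k]}; |τ_Q| = 6.

Equivalence classes: [h], [i], [j=l], [k].
Quotient map π: X → X/∼ sends h ↦ [h], i ↦ [i], j ↦ [j=l], k ↦ [k], l ↦ [j=l].
For each subset V ⊆ X/∼, compute π^{-1}(V) ⊆ X and check whether π^{-1}(V) ∈ τ. V is open in τ_Q iff π^{-1}(V) ∈ τ.
  V = {}: π^{-1}(V) = ∅ ∈ τ ✓.
  V = {[h]}: π^{-1}(V) = {h} ∈ τ ✓.
  V = {[i]}: π^{-1}(V) = {i} ∉ τ ✗.
  V = {[h], [i]}: π^{-1}(V) = {h, i} ∉ τ ✗.
  V = {[j=l]}: π^{-1}(V) = {j, l} ∉ τ ✗.
  V = {[h], [j=l]}: π^{-1}(V) = {h, j, l} ∉ τ ✗.
  V = {[i], [j=l]}: π^{-1}(V) = {i, j, l} ∉ τ ✗.
  V = {[h], [i], [j=l]}: π^{-1}(V) = {h, i, j, l} ∉ τ ✗.
  V = {[k]}: π^{-1}(V) = {k} ∈ τ ✓.
  V = {[h], [k]}: π^{-1}(V) = {h, k} ∈ τ ✓.
  V = {[i], [k]}: π^{-1}(V) = {i, k} ∉ τ ✗.
  V = {[h], [i], [k]}: π^{-1}(V) = {h, i, k} ∉ τ ✗.
  V = {[j=l], [k]}: π^{-1}(V) = {j, k, l} ∉ τ ✗.
  V = {[h], [j=l], [k]}: π^{-1}(V) = {h, j, k, l} ∈ τ ✓.
  V = {[i], [j=l], [k]}: π^{-1}(V) = {i, j, k, l} ∉ τ ✗.
  V = {[h], [i], [j=l], [k]}: π^{-1}(V) = {h, i, j, k, l} ∈ τ ✓.
Open sets in the quotient: τ_Q = {{}, {[h]}, {[k]}, {[h], [k]}, {[h], [j=l], [k]}, {[h], [i], [j=l], [k]}} (6 elements).


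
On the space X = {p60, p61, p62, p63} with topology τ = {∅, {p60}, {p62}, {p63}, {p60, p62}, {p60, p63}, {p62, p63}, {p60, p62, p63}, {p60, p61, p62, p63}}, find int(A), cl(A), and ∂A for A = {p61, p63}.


int(A) = {p63}, cl(A) = {p61, p63}, ∂A = {p61}.

Closed sets in (X, τ) are complements of opens:
  closed(X, τ) = {∅, {p61}, {p60, p61}, {p61, p62}, {p61, p63}, {p60, p61, p62}, {p60, p61, p63}, {p61, p62, p63}, {p60, p61, p62, p63}}.
int(A) = ⋃ {U ∈ τ : U ⊆ A}. Opens contained in A: ∅, {p63}.
Taking the union of these: int(A) = {p63}.
cl(A) = ⋂ {C closed : A ⊆ C}. Closed sets containing A: {p61, p63}, {p60, p61, p63}, {p61, p62, p63}, {p60, p61, p62, p63}.
Intersecting these: cl(A) = {p61, p63}.
∂A = cl(A) ∖ int(A) = {p61, p63} ∖ {p63} = {p61}.


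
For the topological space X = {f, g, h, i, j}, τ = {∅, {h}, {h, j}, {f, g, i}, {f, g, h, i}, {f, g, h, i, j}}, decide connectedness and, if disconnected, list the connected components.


(X, τ) is disconnected; components = [{h, j}, {f, g, i}].

Find clopen sets (U ∈ τ with X ∖ U ∈ τ):
  U = ∅, X ∖ U = {f, g, h, i, j} — both open, so U is clopen.
  U = {h, j}, X ∖ U = {f, g, i} — both open, so U is clopen.
  U = {f, g, i}, X ∖ U = {h, j} — both open, so U is clopen.
  U = {f, g, h, i, j}, X ∖ U = ∅ — both open, so U is clopen.
Nontrivial clopen(s) exist: e.g. {f, g, i}. So (X, τ) is disconnected.
Compute connected components by grouping points that agree on all clopens:
  component: {h, j}
  component: {f, g, i}


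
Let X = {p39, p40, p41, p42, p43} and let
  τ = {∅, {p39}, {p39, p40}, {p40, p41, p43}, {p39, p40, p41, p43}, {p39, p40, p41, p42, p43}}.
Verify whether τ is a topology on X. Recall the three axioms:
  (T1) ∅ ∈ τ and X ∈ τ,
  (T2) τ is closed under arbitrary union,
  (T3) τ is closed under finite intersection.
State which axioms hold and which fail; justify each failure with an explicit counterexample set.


τ is NOT a topology on X.

Axiom (T1): ∅ ∈ τ? Yes; X ∈ τ? Yes.
Axiom (T2/T3): check pairwise unions and intersections of members of τ.
Counterexample for (T3): {p39, p40} ∩ {p40, p41, p43} = {p40} ∉ τ. Therefore τ is NOT a topology.


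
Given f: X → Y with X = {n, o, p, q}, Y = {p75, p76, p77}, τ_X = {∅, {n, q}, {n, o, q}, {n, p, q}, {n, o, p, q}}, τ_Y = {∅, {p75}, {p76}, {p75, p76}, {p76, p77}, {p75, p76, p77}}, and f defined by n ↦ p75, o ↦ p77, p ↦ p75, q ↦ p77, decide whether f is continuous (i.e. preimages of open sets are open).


f is NOT continuous.

Compute f^{-1}(U) for each U ∈ τ_Y:
  U = ∅: f^{-1}(U) = ∅ ∈ τ_X ✓.
  U = {p75}: f^{-1}(U) = {n, p} ∉ τ_X ✗.
  U = {p76}: f^{-1}(U) = ∅ ∈ τ_X ✓.
  U = {p75, p76}: f^{-1}(U) = {n, p} ∉ τ_X ✗.
  U = {p76, p77}: f^{-1}(U) = {o, q} ∉ τ_X ✗.
  U = {p75, p76, p77}: f^{-1}(U) = {n, o, p, q} ∈ τ_X ✓.
Found U = {p75} with f^{-1}(U) = {n, p} not in τ_X. Therefore f is NOT continuous.


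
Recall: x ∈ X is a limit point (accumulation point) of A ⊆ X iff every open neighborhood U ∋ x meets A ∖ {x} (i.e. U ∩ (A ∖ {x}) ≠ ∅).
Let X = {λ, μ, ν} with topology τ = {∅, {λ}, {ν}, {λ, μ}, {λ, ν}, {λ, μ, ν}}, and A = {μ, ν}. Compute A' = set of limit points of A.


A' = ∅

For each x ∈ X, list the open sets U ∈ τ with x ∈ U, then check whether U ∩ (A ∖ {x}) ≠ ∅ for every such U.
  x = λ: open {λ} ∋ x has {λ} ∩ (A ∖ {λ}) = ∅, so x is NOT a limit point.
  x = μ: open {λ, μ} ∋ x has {λ, μ} ∩ (A ∖ {μ}) = ∅, so x is NOT a limit point.
  x = ν: open {ν} ∋ x has {ν} ∩ (A ∖ {ν}) = ∅, so x is NOT a limit point.
Collecting: A' = ∅.


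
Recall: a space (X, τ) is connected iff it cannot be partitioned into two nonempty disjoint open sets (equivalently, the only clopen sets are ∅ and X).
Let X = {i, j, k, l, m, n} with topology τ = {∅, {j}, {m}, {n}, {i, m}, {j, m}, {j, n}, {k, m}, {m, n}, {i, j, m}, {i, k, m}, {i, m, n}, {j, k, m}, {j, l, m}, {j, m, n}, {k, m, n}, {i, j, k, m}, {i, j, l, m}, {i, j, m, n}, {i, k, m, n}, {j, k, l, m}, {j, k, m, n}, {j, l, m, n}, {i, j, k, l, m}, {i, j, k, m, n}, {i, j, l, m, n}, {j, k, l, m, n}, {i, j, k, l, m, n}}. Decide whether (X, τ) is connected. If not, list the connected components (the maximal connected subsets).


(X, τ) is disconnected; components = [{n}, {i, j, k, l, m}].

Find clopen sets (U ∈ τ with X ∖ U ∈ τ):
  U = ∅, X ∖ U = {i, j, k, l, m, n} — both open, so U is clopen.
  U = {n}, X ∖ U = {i, j, k, l, m} — both open, so U is clopen.
  U = {i, j, k, l, m}, X ∖ U = {n} — both open, so U is clopen.
  U = {i, j, k, l, m, n}, X ∖ U = ∅ — both open, so U is clopen.
Nontrivial clopen(s) exist: e.g. {i, j, k, l, m}. So (X, τ) is disconnected.
Compute connected components by grouping points that agree on all clopens:
  component: {n}
  component: {i, j, k, l, m}


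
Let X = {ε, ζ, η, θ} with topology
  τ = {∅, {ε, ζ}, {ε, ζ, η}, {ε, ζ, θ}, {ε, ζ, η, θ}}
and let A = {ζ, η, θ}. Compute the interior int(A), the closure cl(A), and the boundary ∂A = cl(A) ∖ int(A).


int(A) = ∅, cl(A) = {ε, ζ, η, θ}, ∂A = {ε, ζ, η, θ}.

Closed sets in (X, τ) are complements of opens:
  closed(X, τ) = {∅, {η}, {θ}, {η, θ}, {ε, ζ, η, θ}}.
int(A) = ⋃ {U ∈ τ : U ⊆ A}. Opens contained in A: ∅.
Taking the union of these: int(A) = ∅.
cl(A) = ⋂ {C closed : A ⊆ C}. Closed sets containing A: {ε, ζ, η, θ}.
Intersecting these: cl(A) = {ε, ζ, η, θ}.
∂A = cl(A) ∖ int(A) = {ε, ζ, η, θ} ∖ ∅ = {ε, ζ, η, θ}.


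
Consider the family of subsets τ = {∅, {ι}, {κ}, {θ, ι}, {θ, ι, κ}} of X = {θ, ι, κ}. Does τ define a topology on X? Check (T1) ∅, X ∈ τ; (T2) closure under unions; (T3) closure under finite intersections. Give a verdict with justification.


τ is NOT a topology on X.

Axiom (T1): ∅ ∈ τ? Yes; X ∈ τ? Yes.
Axiom (T2/T3): check pairwise unions and intersections of members of τ.
Counterexample for (T2): {ι} ∪ {κ} = {ι, κ} ∉ τ. Therefore τ is NOT a topology.


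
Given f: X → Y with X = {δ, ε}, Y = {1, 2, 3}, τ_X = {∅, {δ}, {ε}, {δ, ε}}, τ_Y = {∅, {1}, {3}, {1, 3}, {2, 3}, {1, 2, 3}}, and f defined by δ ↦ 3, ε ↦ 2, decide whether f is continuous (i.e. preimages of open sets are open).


f IS continuous.

Compute f^{-1}(U) for each U ∈ τ_Y:
  U = ∅: f^{-1}(U) = ∅ ∈ τ_X ✓.
  U = {1}: f^{-1}(U) = ∅ ∈ τ_X ✓.
  U = {3}: f^{-1}(U) = {δ} ∈ τ_X ✓.
  U = {1, 3}: f^{-1}(U) = {δ} ∈ τ_X ✓.
  U = {2, 3}: f^{-1}(U) = {δ, ε} ∈ τ_X ✓.
  U = {1, 2, 3}: f^{-1}(U) = {δ, ε} ∈ τ_X ✓.
Every preimage lies in τ_X, so f IS continuous.


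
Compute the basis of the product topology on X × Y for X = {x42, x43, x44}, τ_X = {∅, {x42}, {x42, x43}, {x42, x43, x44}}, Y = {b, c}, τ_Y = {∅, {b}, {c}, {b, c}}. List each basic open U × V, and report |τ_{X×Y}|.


Basis B = {∅ × ∅, {x42} × {b}, {x42} × {c}, {x42} × {b, c}, {x42, x43} × {b}, {x42, x43} × {c}, {x42, x43, x44} × {b}, {x42, x43, x44} × {c}, {x42, x43} × {b, c}, {x42, x43, x44} × {b, c}}; |τ_{X×Y}| = 16.

Enumerate products U × V with U ∈ τ_X, V ∈ τ_Y (deduplicated):
  ∅ × ∅ = {} (∅)
  {x42} × {b} = {(x42,b)}
  {x42} × {c} = {(x42,c)}
  {x42} × {b, c} = {(x42,b), (x42,c)}
  {x42, x43} × {b} = {(x42,b), (x43,b)}
  {x42, x43} × {c} = {(x42,c), (x43,c)}
  {x42, x43, x44} × {b} = {(x42,b), (x43,b), (x44,b)}
  {x42, x43, x44} × {c} = {(x42,c), (x43,c), (x44,c)}
  {x42, x43} × {b, c} = {(x42,b), (x42,c), (x43,b), (x43,c)}
  {x42, x43, x44} × {b, c} = {(x42,b), (x42,c), (x43,b), (x43,c), (x44,b), (x44,c)}
These 10 distinct sets form the basis B.
Close under arbitrary unions to get τ_{X×Y}; counting gives |τ_{X×Y}| = 16.


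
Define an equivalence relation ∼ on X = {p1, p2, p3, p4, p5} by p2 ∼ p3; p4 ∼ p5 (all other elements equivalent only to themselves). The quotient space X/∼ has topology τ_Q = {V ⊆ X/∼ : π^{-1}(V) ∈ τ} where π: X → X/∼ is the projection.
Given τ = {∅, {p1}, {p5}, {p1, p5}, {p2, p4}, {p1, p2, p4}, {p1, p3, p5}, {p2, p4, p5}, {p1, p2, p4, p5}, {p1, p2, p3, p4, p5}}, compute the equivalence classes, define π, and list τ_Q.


X/∼ = {[p1], [p2=p3], [p4=p5]}; |τ_Q| = 3.

Equivalence classes: [p1], [p2=p3], [p4=p5].
Quotient map π: X → X/∼ sends p1 ↦ [p1], p2 ↦ [p2=p3], p3 ↦ [p2=p3], p4 ↦ [p4=p5], p5 ↦ [p4=p5].
For each subset V ⊆ X/∼, compute π^{-1}(V) ⊆ X and check whether π^{-1}(V) ∈ τ. V is open in τ_Q iff π^{-1}(V) ∈ τ.
  V = {}: π^{-1}(V) = ∅ ∈ τ ✓.
  V = {[p1]}: π^{-1}(V) = {p1} ∈ τ ✓.
  V = {[p2=p3]}: π^{-1}(V) = {p2, p3} ∉ τ ✗.
  V = {[p1], [p2=p3]}: π^{-1}(V) = {p1, p2, p3} ∉ τ ✗.
  V = {[p4=p5]}: π^{-1}(V) = {p4, p5} ∉ τ ✗.
  V = {[p1], [p4=p5]}: π^{-1}(V) = {p1, p4, p5} ∉ τ ✗.
  V = {[p2=p3], [p4=p5]}: π^{-1}(V) = {p2, p3, p4, p5} ∉ τ ✗.
  V = {[p1], [p2=p3], [p4=p5]}: π^{-1}(V) = {p1, p2, p3, p4, p5} ∈ τ ✓.
Open sets in the quotient: τ_Q = {{}, {[p1]}, {[p1], [p2=p3], [p4=p5]}} (3 elements).


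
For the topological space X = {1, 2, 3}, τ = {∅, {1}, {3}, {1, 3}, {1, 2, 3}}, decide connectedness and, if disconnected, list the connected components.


(X, τ) is connected.

Find clopen sets (U ∈ τ with X ∖ U ∈ τ):
  U = ∅, X ∖ U = {1, 2, 3} — both open, so U is clopen.
  U = {1, 2, 3}, X ∖ U = ∅ — both open, so U is clopen.
Only trivial clopens (∅ and X) exist, so (X, τ) is connected.
Compute connected components by grouping points that agree on all clopens:
  component: {1, 2, 3}


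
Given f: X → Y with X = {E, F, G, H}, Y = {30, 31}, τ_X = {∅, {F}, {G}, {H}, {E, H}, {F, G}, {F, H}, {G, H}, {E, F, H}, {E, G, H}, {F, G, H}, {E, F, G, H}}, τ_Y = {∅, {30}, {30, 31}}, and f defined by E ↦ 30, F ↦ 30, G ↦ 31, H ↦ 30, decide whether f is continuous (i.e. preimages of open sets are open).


f IS continuous.

Compute f^{-1}(U) for each U ∈ τ_Y:
  U = ∅: f^{-1}(U) = ∅ ∈ τ_X ✓.
  U = {30}: f^{-1}(U) = {E, F, H} ∈ τ_X ✓.
  U = {30, 31}: f^{-1}(U) = {E, F, G, H} ∈ τ_X ✓.
Every preimage lies in τ_X, so f IS continuous.


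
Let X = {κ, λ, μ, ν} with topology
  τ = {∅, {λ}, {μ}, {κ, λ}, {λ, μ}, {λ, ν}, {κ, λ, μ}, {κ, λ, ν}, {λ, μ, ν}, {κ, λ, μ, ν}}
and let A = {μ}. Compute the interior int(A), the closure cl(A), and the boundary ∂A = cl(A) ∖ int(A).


int(A) = {μ}, cl(A) = {μ}, ∂A = ∅.

Closed sets in (X, τ) are complements of opens:
  closed(X, τ) = {∅, {κ}, {μ}, {ν}, {κ, μ}, {κ, ν}, {μ, ν}, {κ, λ, ν}, {κ, μ, ν}, {κ, λ, μ, ν}}.
int(A) = ⋃ {U ∈ τ : U ⊆ A}. Opens contained in A: ∅, {μ}.
Taking the union of these: int(A) = {μ}.
cl(A) = ⋂ {C closed : A ⊆ C}. Closed sets containing A: {μ}, {κ, μ}, {μ, ν}, {κ, μ, ν}, {κ, λ, μ, ν}.
Intersecting these: cl(A) = {μ}.
∂A = cl(A) ∖ int(A) = {μ} ∖ {μ} = ∅.


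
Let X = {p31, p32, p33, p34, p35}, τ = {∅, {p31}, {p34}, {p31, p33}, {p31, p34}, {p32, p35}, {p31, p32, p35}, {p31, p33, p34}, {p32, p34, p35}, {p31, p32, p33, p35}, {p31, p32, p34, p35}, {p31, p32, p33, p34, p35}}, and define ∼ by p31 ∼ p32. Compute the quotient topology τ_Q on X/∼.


X/∼ = {[p31=p32], [p33], [p34], [p35]}; |τ_Q| = 6.

Equivalence classes: [p31=p32], [p33], [p34], [p35].
Quotient map π: X → X/∼ sends p31 ↦ [p31=p32], p32 ↦ [p31=p32], p33 ↦ [p33], p34 ↦ [p34], p35 ↦ [p35].
For each subset V ⊆ X/∼, compute π^{-1}(V) ⊆ X and check whether π^{-1}(V) ∈ τ. V is open in τ_Q iff π^{-1}(V) ∈ τ.
  V = {}: π^{-1}(V) = ∅ ∈ τ ✓.
  V = {[p31=p32]}: π^{-1}(V) = {p31, p32} ∉ τ ✗.
  V = {[p33]}: π^{-1}(V) = {p33} ∉ τ ✗.
  V = {[p31=p32], [p33]}: π^{-1}(V) = {p31, p32, p33} ∉ τ ✗.
  V = {[p34]}: π^{-1}(V) = {p34} ∈ τ ✓.
  V = {[p31=p32], [p34]}: π^{-1}(V) = {p31, p32, p34} ∉ τ ✗.
  V = {[p33], [p34]}: π^{-1}(V) = {p33, p34} ∉ τ ✗.
  V = {[p31=p32], [p33], [p34]}: π^{-1}(V) = {p31, p32, p33, p34} ∉ τ ✗.
  V = {[p35]}: π^{-1}(V) = {p35} ∉ τ ✗.
  V = {[p31=p32], [p35]}: π^{-1}(V) = {p31, p32, p35} ∈ τ ✓.
  V = {[p33], [p35]}: π^{-1}(V) = {p33, p35} ∉ τ ✗.
  V = {[p31=p32], [p33], [p35]}: π^{-1}(V) = {p31, p32, p33, p35} ∈ τ ✓.
  V = {[p34], [p35]}: π^{-1}(V) = {p34, p35} ∉ τ ✗.
  V = {[p31=p32], [p34], [p35]}: π^{-1}(V) = {p31, p32, p34, p35} ∈ τ ✓.
  V = {[p33], [p34], [p35]}: π^{-1}(V) = {p33, p34, p35} ∉ τ ✗.
  V = {[p31=p32], [p33], [p34], [p35]}: π^{-1}(V) = {p31, p32, p33, p34, p35} ∈ τ ✓.
Open sets in the quotient: τ_Q = {{}, {[p34]}, {[p31=p32], [p35]}, {[p31=p32], [p33], [p35]}, {[p31=p32], [p34], [p35]}, {[p31=p32], [p33], [p34], [p35]}} (6 elements).


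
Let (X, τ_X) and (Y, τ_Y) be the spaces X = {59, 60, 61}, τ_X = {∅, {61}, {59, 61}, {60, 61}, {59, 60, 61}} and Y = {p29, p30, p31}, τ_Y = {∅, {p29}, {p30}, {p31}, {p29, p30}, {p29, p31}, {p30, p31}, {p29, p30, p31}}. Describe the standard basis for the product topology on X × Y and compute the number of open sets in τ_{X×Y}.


Basis B = {∅ × ∅, {61} × {p29}, {61} × {p30}, {61} × {p31}, {59, 61} × {p29}, {59, 61} × {p30}, {59, 61} × {p31}, {60, 61} × {p29}, {60, 61} × {p30}, {60, 61} × {p31}, {61} × {p29, p30}, {61} × {p29, p31}, {61} × {p30, p31}, {59, 60, 61} × {p29}, {59, 60, 61} × {p30}, {59, 60, 61} × {p31}, {61} × {p29, p30, p31}, {59, 61} × {p29, p30}, {59, 61} × {p29, p31}, {59, 61} × {p30, p31}, {60, 61} × {p29, p30}, {60, 61} × {p29, p31}, {60, 61} × {p30, p31}, {59, 61} × {p29, p30, p31}, {59, 60, 61} × {p29, p30}, {59, 60, 61} × {p29, p31}, {59, 60, 61} × {p30, p31}, {60, 61} × {p29, p30, p31}, {59, 60, 61} × {p29, p30, p31}}; |τ_{X×Y}| = 125.

Enumerate products U × V with U ∈ τ_X, V ∈ τ_Y (deduplicated):
  ∅ × ∅ = {} (∅)
  {61} × {p29} = {(61,p29)}
  {61} × {p30} = {(61,p30)}
  {61} × {p31} = {(61,p31)}
  {59, 61} × {p29} = {(59,p29), (61,p29)}
  {59, 61} × {p30} = {(59,p30), (61,p30)}
  {59, 61} × {p31} = {(59,p31), (61,p31)}
  {60, 61} × {p29} = {(60,p29), (61,p29)}
  {60, 61} × {p30} = {(60,p30), (61,p30)}
  {60, 61} × {p31} = {(60,p31), (61,p31)}
  {61} × {p29, p30} = {(61,p29), (61,p30)}
  {61} × {p29, p31} = {(61,p29), (61,p31)}
  {61} × {p30, p31} = {(61,p30), (61,p31)}
  {59, 60, 61} × {p29} = {(59,p29), (60,p29), (61,p29)}
  {59, 60, 61} × {p30} = {(59,p30), (60,p30), (61,p30)}
  {59, 60, 61} × {p31} = {(59,p31), (60,p31), (61,p31)}
  {61} × {p29, p30, p31} = {(61,p29), (61,p30), (61,p31)}
  {59, 61} × {p29, p30} = {(59,p29), (59,p30), (61,p29), (61,p30)}
  {59, 61} × {p29, p31} = {(59,p29), (59,p31), (61,p29), (61,p31)}
  {59, 61} × {p30, p31} = {(59,p30), (59,p31), (61,p30), (61,p31)}
  {60, 61} × {p29, p30} = {(60,p29), (60,p30), (61,p29), (61,p30)}
  {60, 61} × {p29, p31} = {(60,p29), (60,p31), (61,p29), (61,p31)}
  {60, 61} × {p30, p31} = {(60,p30), (60,p31), (61,p30), (61,p31)}
  {59, 61} × {p29, p30, p31} = {(59,p29), (59,p30), (59,p31), (61,p29), (61,p30), (61,p31)}
  {59, 60, 61} × {p29, p30} = {(59,p29), (59,p30), (60,p29), (60,p30), (61,p29), (61,p30)}
  {59, 60, 61} × {p29, p31} = {(59,p29), (59,p31), (60,p29), (60,p31), (61,p29), (61,p31)}
  {59, 60, 61} × {p30, p31} = {(59,p30), (59,p31), (60,p30), (60,p31), (61,p30), (61,p31)}
  {60, 61} × {p29, p30, p31} = {(60,p29), (60,p30), (60,p31), (61,p29), (61,p30), (61,p31)}
  {59, 60, 61} × {p29, p30, p31} = {(59,p29), (59,p30), (59,p31), (60,p29), (60,p30), (60,p31), (61,p29), (61,p30), (61,p31)}
These 29 distinct sets form the basis B.
Close under arbitrary unions to get τ_{X×Y}; counting gives |τ_{X×Y}| = 125.


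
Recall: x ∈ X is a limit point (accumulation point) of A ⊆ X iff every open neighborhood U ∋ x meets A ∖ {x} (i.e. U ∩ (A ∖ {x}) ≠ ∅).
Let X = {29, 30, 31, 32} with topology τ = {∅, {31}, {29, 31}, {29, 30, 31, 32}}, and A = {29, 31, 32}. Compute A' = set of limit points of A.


A' = {29, 30, 32}

For each x ∈ X, list the open sets U ∈ τ with x ∈ U, then check whether U ∩ (A ∖ {x}) ≠ ∅ for every such U.
  x = 29: opens ∋ x are {29, 31}, {29, 30, 31, 32}; each meets A ∖ {29}, so x IS a limit point.
  x = 30: opens ∋ x are {29, 30, 31, 32}; each meets A ∖ {30}, so x IS a limit point.
  x = 31: open {31} ∋ x has {31} ∩ (A ∖ {31}) = ∅, so x is NOT a limit point.
  x = 32: opens ∋ x are {29, 30, 31, 32}; each meets A ∖ {32}, so x IS a limit point.
Collecting: A' = {29, 30, 32}.


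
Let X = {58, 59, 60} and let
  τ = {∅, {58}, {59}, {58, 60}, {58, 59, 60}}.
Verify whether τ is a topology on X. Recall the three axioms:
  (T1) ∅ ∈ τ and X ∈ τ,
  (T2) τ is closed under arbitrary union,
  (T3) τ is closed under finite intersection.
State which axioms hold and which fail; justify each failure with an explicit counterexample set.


τ is NOT a topology on X.

Axiom (T1): ∅ ∈ τ? Yes; X ∈ τ? Yes.
Axiom (T2/T3): check pairwise unions and intersections of members of τ.
Counterexample for (T2): {58} ∪ {59} = {58, 59} ∉ τ. Therefore τ is NOT a topology.


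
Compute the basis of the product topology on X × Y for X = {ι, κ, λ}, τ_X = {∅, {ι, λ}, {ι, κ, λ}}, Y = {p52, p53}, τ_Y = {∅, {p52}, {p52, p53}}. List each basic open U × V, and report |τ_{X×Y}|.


Basis B = {∅ × ∅, {ι, λ} × {p52}, {ι, κ, λ} × {p52}, {ι, λ} × {p52, p53}, {ι, κ, λ} × {p52, p53}}; |τ_{X×Y}| = 6.

Enumerate products U × V with U ∈ τ_X, V ∈ τ_Y (deduplicated):
  ∅ × ∅ = {} (∅)
  {ι, λ} × {p52} = {(ι,p52), (λ,p52)}
  {ι, κ, λ} × {p52} = {(ι,p52), (κ,p52), (λ,p52)}
  {ι, λ} × {p52, p53} = {(ι,p52), (ι,p53), (λ,p52), (λ,p53)}
  {ι, κ, λ} × {p52, p53} = {(ι,p52), (ι,p53), (κ,p52), (κ,p53), (λ,p52), (λ,p53)}
These 5 distinct sets form the basis B.
Close under arbitrary unions to get τ_{X×Y}; counting gives |τ_{X×Y}| = 6.


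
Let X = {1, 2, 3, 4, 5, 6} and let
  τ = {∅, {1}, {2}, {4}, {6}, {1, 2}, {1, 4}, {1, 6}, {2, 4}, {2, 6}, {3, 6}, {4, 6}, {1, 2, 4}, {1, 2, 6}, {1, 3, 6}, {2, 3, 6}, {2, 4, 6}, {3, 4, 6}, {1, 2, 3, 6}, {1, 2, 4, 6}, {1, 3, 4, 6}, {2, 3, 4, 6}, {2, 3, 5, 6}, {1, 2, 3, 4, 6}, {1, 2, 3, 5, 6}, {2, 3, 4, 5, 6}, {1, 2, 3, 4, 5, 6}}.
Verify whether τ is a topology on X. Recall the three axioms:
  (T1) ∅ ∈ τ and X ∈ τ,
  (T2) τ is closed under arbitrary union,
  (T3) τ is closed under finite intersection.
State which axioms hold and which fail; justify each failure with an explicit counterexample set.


τ is NOT a topology on X.

Axiom (T1): ∅ ∈ τ? Yes; X ∈ τ? Yes.
Axiom (T2/T3): check pairwise unions and intersections of members of τ.
Counterexample for (T2): {1} ∪ {4, 6} = {1, 4, 6} ∉ τ. Therefore τ is NOT a topology.


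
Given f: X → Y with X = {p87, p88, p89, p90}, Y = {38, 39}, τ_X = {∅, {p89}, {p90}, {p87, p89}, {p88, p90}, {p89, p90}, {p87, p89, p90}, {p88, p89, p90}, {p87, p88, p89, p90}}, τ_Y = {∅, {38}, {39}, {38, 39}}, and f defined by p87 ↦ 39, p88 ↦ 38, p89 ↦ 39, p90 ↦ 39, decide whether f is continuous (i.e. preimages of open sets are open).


f is NOT continuous.

Compute f^{-1}(U) for each U ∈ τ_Y:
  U = ∅: f^{-1}(U) = ∅ ∈ τ_X ✓.
  U = {38}: f^{-1}(U) = {p88} ∉ τ_X ✗.
  U = {39}: f^{-1}(U) = {p87, p89, p90} ∈ τ_X ✓.
  U = {38, 39}: f^{-1}(U) = {p87, p88, p89, p90} ∈ τ_X ✓.
Found U = {38} with f^{-1}(U) = {p88} not in τ_X. Therefore f is NOT continuous.


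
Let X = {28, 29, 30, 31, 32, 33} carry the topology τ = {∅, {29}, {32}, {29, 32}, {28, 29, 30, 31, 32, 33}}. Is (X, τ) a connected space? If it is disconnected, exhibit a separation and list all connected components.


(X, τ) is connected.

Find clopen sets (U ∈ τ with X ∖ U ∈ τ):
  U = ∅, X ∖ U = {28, 29, 30, 31, 32, 33} — both open, so U is clopen.
  U = {28, 29, 30, 31, 32, 33}, X ∖ U = ∅ — both open, so U is clopen.
Only trivial clopens (∅ and X) exist, so (X, τ) is connected.
Compute connected components by grouping points that agree on all clopens:
  component: {28, 29, 30, 31, 32, 33}


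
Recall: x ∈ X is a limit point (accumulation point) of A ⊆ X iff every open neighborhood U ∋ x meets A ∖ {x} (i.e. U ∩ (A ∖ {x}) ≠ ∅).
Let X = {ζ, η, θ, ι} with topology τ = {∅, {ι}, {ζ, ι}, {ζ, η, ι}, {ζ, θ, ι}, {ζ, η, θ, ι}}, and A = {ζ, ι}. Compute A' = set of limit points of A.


A' = {ζ, η, θ}

For each x ∈ X, list the open sets U ∈ τ with x ∈ U, then check whether U ∩ (A ∖ {x}) ≠ ∅ for every such U.
  x = ζ: opens ∋ x are {ζ, ι}, {ζ, η, ι}, {ζ, θ, ι}, {ζ, η, θ, ι}; each meets A ∖ {ζ}, so x IS a limit point.
  x = η: opens ∋ x are {ζ, η, ι}, {ζ, η, θ, ι}; each meets A ∖ {η}, so x IS a limit point.
  x = θ: opens ∋ x are {ζ, θ, ι}, {ζ, η, θ, ι}; each meets A ∖ {θ}, so x IS a limit point.
  x = ι: open {ι} ∋ x has {ι} ∩ (A ∖ {ι}) = ∅, so x is NOT a limit point.
Collecting: A' = {ζ, η, θ}.


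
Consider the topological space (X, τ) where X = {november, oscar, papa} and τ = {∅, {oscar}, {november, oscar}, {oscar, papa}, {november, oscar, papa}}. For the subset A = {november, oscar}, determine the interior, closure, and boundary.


int(A) = {november, oscar}, cl(A) = {november, oscar, papa}, ∂A = {papa}.

Closed sets in (X, τ) are complements of opens:
  closed(X, τ) = {∅, {november}, {papa}, {november, papa}, {november, oscar, papa}}.
int(A) = ⋃ {U ∈ τ : U ⊆ A}. Opens contained in A: ∅, {oscar}, {november, oscar}.
Taking the union of these: int(A) = {november, oscar}.
cl(A) = ⋂ {C closed : A ⊆ C}. Closed sets containing A: {november, oscar, papa}.
Intersecting these: cl(A) = {november, oscar, papa}.
∂A = cl(A) ∖ int(A) = {november, oscar, papa} ∖ {november, oscar} = {papa}.


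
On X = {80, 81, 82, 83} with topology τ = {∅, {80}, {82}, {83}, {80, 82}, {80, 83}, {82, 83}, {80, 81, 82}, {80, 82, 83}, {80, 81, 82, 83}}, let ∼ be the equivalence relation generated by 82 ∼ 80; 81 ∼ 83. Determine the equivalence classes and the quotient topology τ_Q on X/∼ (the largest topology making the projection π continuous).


X/∼ = {[80=82], [81=83]}; |τ_Q| = 3.

Equivalence classes: [80=82], [81=83].
Quotient map π: X → X/∼ sends 80 ↦ [80=82], 81 ↦ [81=83], 82 ↦ [80=82], 83 ↦ [81=83].
For each subset V ⊆ X/∼, compute π^{-1}(V) ⊆ X and check whether π^{-1}(V) ∈ τ. V is open in τ_Q iff π^{-1}(V) ∈ τ.
  V = {}: π^{-1}(V) = ∅ ∈ τ ✓.
  V = {[80=82]}: π^{-1}(V) = {80, 82} ∈ τ ✓.
  V = {[81=83]}: π^{-1}(V) = {81, 83} ∉ τ ✗.
  V = {[80=82], [81=83]}: π^{-1}(V) = {80, 81, 82, 83} ∈ τ ✓.
Open sets in the quotient: τ_Q = {{}, {[80=82]}, {[80=82], [81=83]}} (3 elements).


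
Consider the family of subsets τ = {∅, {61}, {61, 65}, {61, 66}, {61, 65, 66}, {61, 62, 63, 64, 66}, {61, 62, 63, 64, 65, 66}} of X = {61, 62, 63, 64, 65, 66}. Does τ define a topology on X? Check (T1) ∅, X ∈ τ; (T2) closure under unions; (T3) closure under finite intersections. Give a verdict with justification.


τ IS a topology on X.

Axiom (T1): ∅ ∈ τ? Yes; X ∈ τ? Yes.
Axiom (T2/T3): check pairwise unions and intersections of members of τ.
All pairwise intersections and unions checked — each lies in τ. Therefore τ satisfies (T1), (T2), (T3): it IS a topology on X.


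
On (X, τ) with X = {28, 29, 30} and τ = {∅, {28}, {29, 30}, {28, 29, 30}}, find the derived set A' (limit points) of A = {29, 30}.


A' = {29, 30}

For each x ∈ X, list the open sets U ∈ τ with x ∈ U, then check whether U ∩ (A ∖ {x}) ≠ ∅ for every such U.
  x = 28: open {28} ∋ x has {28} ∩ (A ∖ {28}) = ∅, so x is NOT a limit point.
  x = 29: opens ∋ x are {29, 30}, {28, 29, 30}; each meets A ∖ {29}, so x IS a limit point.
  x = 30: opens ∋ x are {29, 30}, {28, 29, 30}; each meets A ∖ {30}, so x IS a limit point.
Collecting: A' = {29, 30}.


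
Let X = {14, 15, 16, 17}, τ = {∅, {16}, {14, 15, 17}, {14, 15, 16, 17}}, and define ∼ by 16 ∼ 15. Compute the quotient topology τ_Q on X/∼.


X/∼ = {[14], [15=16], [17]}; |τ_Q| = 2.

Equivalence classes: [14], [15=16], [17].
Quotient map π: X → X/∼ sends 14 ↦ [14], 15 ↦ [15=16], 16 ↦ [15=16], 17 ↦ [17].
For each subset V ⊆ X/∼, compute π^{-1}(V) ⊆ X and check whether π^{-1}(V) ∈ τ. V is open in τ_Q iff π^{-1}(V) ∈ τ.
  V = {}: π^{-1}(V) = ∅ ∈ τ ✓.
  V = {[14]}: π^{-1}(V) = {14} ∉ τ ✗.
  V = {[15=16]}: π^{-1}(V) = {15, 16} ∉ τ ✗.
  V = {[14], [15=16]}: π^{-1}(V) = {14, 15, 16} ∉ τ ✗.
  V = {[17]}: π^{-1}(V) = {17} ∉ τ ✗.
  V = {[14], [17]}: π^{-1}(V) = {14, 17} ∉ τ ✗.
  V = {[15=16], [17]}: π^{-1}(V) = {15, 16, 17} ∉ τ ✗.
  V = {[14], [15=16], [17]}: π^{-1}(V) = {14, 15, 16, 17} ∈ τ ✓.
Open sets in the quotient: τ_Q = {{}, {[14], [15=16], [17]}} (2 elements).


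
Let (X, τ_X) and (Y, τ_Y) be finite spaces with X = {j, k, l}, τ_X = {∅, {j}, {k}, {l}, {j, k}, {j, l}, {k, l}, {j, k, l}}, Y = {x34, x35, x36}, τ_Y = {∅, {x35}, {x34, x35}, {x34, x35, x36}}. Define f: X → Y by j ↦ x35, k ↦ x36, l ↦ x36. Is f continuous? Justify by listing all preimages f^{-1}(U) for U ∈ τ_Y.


f IS continuous.

Compute f^{-1}(U) for each U ∈ τ_Y:
  U = ∅: f^{-1}(U) = ∅ ∈ τ_X ✓.
  U = {x35}: f^{-1}(U) = {j} ∈ τ_X ✓.
  U = {x34, x35}: f^{-1}(U) = {j} ∈ τ_X ✓.
  U = {x34, x35, x36}: f^{-1}(U) = {j, k, l} ∈ τ_X ✓.
Every preimage lies in τ_X, so f IS continuous.


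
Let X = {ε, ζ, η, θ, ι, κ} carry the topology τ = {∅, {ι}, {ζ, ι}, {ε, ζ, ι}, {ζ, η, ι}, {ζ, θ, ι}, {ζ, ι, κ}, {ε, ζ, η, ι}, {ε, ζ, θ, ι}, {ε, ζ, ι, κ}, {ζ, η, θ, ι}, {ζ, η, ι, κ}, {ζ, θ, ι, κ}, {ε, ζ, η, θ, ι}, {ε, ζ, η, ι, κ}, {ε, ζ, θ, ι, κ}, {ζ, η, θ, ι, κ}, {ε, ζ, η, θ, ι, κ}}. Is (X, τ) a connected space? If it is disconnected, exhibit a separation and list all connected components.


(X, τ) is connected.

Find clopen sets (U ∈ τ with X ∖ U ∈ τ):
  U = ∅, X ∖ U = {ε, ζ, η, θ, ι, κ} — both open, so U is clopen.
  U = {ε, ζ, η, θ, ι, κ}, X ∖ U = ∅ — both open, so U is clopen.
Only trivial clopens (∅ and X) exist, so (X, τ) is connected.
Compute connected components by grouping points that agree on all clopens:
  component: {ε, ζ, η, θ, ι, κ}


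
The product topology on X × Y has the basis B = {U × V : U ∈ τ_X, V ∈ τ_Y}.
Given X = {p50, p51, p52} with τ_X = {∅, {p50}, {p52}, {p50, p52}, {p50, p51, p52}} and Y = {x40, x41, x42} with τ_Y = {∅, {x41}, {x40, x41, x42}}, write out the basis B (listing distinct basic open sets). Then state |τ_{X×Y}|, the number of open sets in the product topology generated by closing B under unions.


Basis B = {∅ × ∅, {p50} × {x41}, {p52} × {x41}, {p50, p52} × {x41}, {p50} × {x40, x41, x42}, {p50, p51, p52} × {x41}, {p52} × {x40, x41, x42}, {p50, p52} × {x40, x41, x42}, {p50, p51, p52} × {x40, x41, x42}}; |τ_{X×Y}| = 14.

Enumerate products U × V with U ∈ τ_X, V ∈ τ_Y (deduplicated):
  ∅ × ∅ = {} (∅)
  {p50} × {x41} = {(p50,x41)}
  {p52} × {x41} = {(p52,x41)}
  {p50, p52} × {x41} = {(p50,x41), (p52,x41)}
  {p50} × {x40, x41, x42} = {(p50,x40), (p50,x41), (p50,x42)}
  {p50, p51, p52} × {x41} = {(p50,x41), (p51,x41), (p52,x41)}
  {p52} × {x40, x41, x42} = {(p52,x40), (p52,x41), (p52,x42)}
  {p50, p52} × {x40, x41, x42} = {(p50,x40), (p50,x41), (p50,x42), (p52,x40), (p52,x41), (p52,x42)}
  {p50, p51, p52} × {x40, x41, x42} = {(p50,x40), (p50,x41), (p50,x42), (p51,x40), (p51,x41), (p51,x42), (p52,x40), (p52,x41), (p52,x42)}
These 9 distinct sets form the basis B.
Close under arbitrary unions to get τ_{X×Y}; counting gives |τ_{X×Y}| = 14.


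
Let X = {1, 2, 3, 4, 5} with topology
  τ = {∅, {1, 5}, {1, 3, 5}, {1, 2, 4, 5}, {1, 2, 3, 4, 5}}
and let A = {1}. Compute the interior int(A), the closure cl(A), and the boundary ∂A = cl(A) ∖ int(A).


int(A) = ∅, cl(A) = {1, 2, 3, 4, 5}, ∂A = {1, 2, 3, 4, 5}.

Closed sets in (X, τ) are complements of opens:
  closed(X, τ) = {∅, {3}, {2, 4}, {2, 3, 4}, {1, 2, 3, 4, 5}}.
int(A) = ⋃ {U ∈ τ : U ⊆ A}. Opens contained in A: ∅.
Taking the union of these: int(A) = ∅.
cl(A) = ⋂ {C closed : A ⊆ C}. Closed sets containing A: {1, 2, 3, 4, 5}.
Intersecting these: cl(A) = {1, 2, 3, 4, 5}.
∂A = cl(A) ∖ int(A) = {1, 2, 3, 4, 5} ∖ ∅ = {1, 2, 3, 4, 5}.


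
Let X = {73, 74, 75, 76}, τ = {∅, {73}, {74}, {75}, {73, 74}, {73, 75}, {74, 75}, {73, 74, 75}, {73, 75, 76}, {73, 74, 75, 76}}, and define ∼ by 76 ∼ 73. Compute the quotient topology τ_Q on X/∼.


X/∼ = {[73=76], [74], [75]}; |τ_Q| = 6.

Equivalence classes: [73=76], [74], [75].
Quotient map π: X → X/∼ sends 73 ↦ [73=76], 74 ↦ [74], 75 ↦ [75], 76 ↦ [73=76].
For each subset V ⊆ X/∼, compute π^{-1}(V) ⊆ X and check whether π^{-1}(V) ∈ τ. V is open in τ_Q iff π^{-1}(V) ∈ τ.
  V = {}: π^{-1}(V) = ∅ ∈ τ ✓.
  V = {[73=76]}: π^{-1}(V) = {73, 76} ∉ τ ✗.
  V = {[74]}: π^{-1}(V) = {74} ∈ τ ✓.
  V = {[73=76], [74]}: π^{-1}(V) = {73, 74, 76} ∉ τ ✗.
  V = {[75]}: π^{-1}(V) = {75} ∈ τ ✓.
  V = {[73=76], [75]}: π^{-1}(V) = {73, 75, 76} ∈ τ ✓.
  V = {[74], [75]}: π^{-1}(V) = {74, 75} ∈ τ ✓.
  V = {[73=76], [74], [75]}: π^{-1}(V) = {73, 74, 75, 76} ∈ τ ✓.
Open sets in the quotient: τ_Q = {{}, {[74]}, {[75]}, {[73=76], [75]}, {[74], [75]}, {[73=76], [74], [75]}} (6 elements).


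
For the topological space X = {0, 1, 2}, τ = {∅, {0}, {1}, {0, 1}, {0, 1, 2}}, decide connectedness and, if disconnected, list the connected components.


(X, τ) is connected.

Find clopen sets (U ∈ τ with X ∖ U ∈ τ):
  U = ∅, X ∖ U = {0, 1, 2} — both open, so U is clopen.
  U = {0, 1, 2}, X ∖ U = ∅ — both open, so U is clopen.
Only trivial clopens (∅ and X) exist, so (X, τ) is connected.
Compute connected components by grouping points that agree on all clopens:
  component: {0, 1, 2}


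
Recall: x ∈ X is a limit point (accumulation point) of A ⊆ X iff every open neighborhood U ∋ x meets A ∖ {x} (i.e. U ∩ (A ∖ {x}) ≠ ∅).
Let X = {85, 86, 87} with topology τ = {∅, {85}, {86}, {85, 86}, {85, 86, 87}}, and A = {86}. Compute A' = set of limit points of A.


A' = {87}

For each x ∈ X, list the open sets U ∈ τ with x ∈ U, then check whether U ∩ (A ∖ {x}) ≠ ∅ for every such U.
  x = 85: open {85} ∋ x has {85} ∩ (A ∖ {85}) = ∅, so x is NOT a limit point.
  x = 86: open {86} ∋ x has {86} ∩ (A ∖ {86}) = ∅, so x is NOT a limit point.
  x = 87: opens ∋ x are {85, 86, 87}; each meets A ∖ {87}, so x IS a limit point.
Collecting: A' = {87}.


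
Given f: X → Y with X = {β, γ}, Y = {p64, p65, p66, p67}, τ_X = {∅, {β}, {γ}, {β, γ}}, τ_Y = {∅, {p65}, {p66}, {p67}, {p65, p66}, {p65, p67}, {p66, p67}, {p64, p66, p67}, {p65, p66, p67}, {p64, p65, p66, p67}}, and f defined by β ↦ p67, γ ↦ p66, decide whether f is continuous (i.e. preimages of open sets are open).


f IS continuous.

Compute f^{-1}(U) for each U ∈ τ_Y:
  U = ∅: f^{-1}(U) = ∅ ∈ τ_X ✓.
  U = {p65}: f^{-1}(U) = ∅ ∈ τ_X ✓.
  U = {p66}: f^{-1}(U) = {γ} ∈ τ_X ✓.
  U = {p67}: f^{-1}(U) = {β} ∈ τ_X ✓.
  U = {p65, p66}: f^{-1}(U) = {γ} ∈ τ_X ✓.
  U = {p65, p67}: f^{-1}(U) = {β} ∈ τ_X ✓.
  U = {p66, p67}: f^{-1}(U) = {β, γ} ∈ τ_X ✓.
  U = {p64, p66, p67}: f^{-1}(U) = {β, γ} ∈ τ_X ✓.
  U = {p65, p66, p67}: f^{-1}(U) = {β, γ} ∈ τ_X ✓.
  U = {p64, p65, p66, p67}: f^{-1}(U) = {β, γ} ∈ τ_X ✓.
Every preimage lies in τ_X, so f IS continuous.


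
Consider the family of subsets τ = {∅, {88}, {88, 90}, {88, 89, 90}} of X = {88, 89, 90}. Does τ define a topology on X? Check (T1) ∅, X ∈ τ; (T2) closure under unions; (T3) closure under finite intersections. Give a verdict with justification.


τ IS a topology on X.

Axiom (T1): ∅ ∈ τ? Yes; X ∈ τ? Yes.
Axiom (T2/T3): check pairwise unions and intersections of members of τ.
All pairwise intersections and unions checked — each lies in τ. Therefore τ satisfies (T1), (T2), (T3): it IS a topology on X.
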